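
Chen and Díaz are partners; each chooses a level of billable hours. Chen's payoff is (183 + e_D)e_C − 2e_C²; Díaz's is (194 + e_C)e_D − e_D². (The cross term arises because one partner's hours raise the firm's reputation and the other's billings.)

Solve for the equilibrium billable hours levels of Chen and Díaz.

80, 137

Expanding Chen's payoff: 183e_C + e_De_C − 2e_C².
∂π/∂e_C = 183 + e_D − 4e_C = 0, so e_C = 45.75 + 0.25e_D.
Likewise for Díaz: e_D = 97 + 0.5e_C.
Solving the two reaction functions simultaneously: (1 − (0.25)(0.5))e_C = 45.75 + 0.25·97, so 0.875e_C = 70 and e_C = 80.
Then e_D = 97 + 0.5·80 = 137.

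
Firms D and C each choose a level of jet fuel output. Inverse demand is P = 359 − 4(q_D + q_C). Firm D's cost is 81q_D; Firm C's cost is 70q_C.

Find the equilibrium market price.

Firm D's profit: π = q_D(359 − 4(q_D + q_C)) − 81q_D.
∂π/∂q_D = 278 − 8q_D − 4q_C = 0, so q_D = 34.75 − 0.5q_C.
By the same steps for C: q_C = 36.125 − 0.5q_D.
Solving the two reaction functions simultaneously: (1 − (−0.5)(−0.5))q_D = 34.75 − 0.5·36.125, so 0.75q_D = 16.6875 and q_D = 22.25.
Then q_C = 36.125 − 0.5·22.25 = 25.
Equilibrium price: P = 359 − 4·47.25 = 170.

170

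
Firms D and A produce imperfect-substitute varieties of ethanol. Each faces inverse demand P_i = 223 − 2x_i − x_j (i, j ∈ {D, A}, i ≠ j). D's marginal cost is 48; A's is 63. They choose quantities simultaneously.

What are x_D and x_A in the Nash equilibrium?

Firm D's profit: π = x_D(223 − 2x_D − x_A) − 48x_D.
∂π/∂x_D = 175 − 4x_D − x_A = 0 ⇒ x_D = 43.75 − 0.25x_A.
Similarly x_A = 40 − 0.25x_D.
Substituting the second reaction function into the first: x_D = 43.75 − 0.25(40 − 0.25x_D), which gives 0.9375x_D = 33.75 ⇒ x_D = 36.
Then x_A = 40 − 0.25·36 = 31.

36, 31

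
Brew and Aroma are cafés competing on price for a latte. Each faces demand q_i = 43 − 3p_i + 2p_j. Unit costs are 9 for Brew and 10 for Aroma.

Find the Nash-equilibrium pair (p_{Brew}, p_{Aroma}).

Brew's profit: π = (p_{Brew} − 9)(43 − 3p_{Brew} + 2p_{Aroma}).
∂π/∂p_{Brew} = 70 − 6p_{Brew} + 2p_{Aroma} = 0 ⇒ p_{Brew} = 35/3 + (1/3)p_{Aroma}.
Similarly p_{Aroma} = 73/6 + (1/3)p_{Brew}.
Plugging p_{Aroma} into Brew's best response: p_{Brew} = 35/3 + (1/3)(73/6 + (1/3)p_{Brew}) ⇒ (8/9)p_{Brew} = 283/18, so p_{Brew} = 17.6875.
Then p_{Aroma} = 73/6 + (1/3)·17.6875 = 18.0625.

17.6875, 18.0625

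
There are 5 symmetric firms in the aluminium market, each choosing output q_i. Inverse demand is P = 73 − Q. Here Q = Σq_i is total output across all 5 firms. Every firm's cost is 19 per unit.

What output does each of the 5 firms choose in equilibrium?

9

A representative firm's profit is π_i = q_i(73 − Q) − 19q_i, with Q = q_i + Σ_{j≠i} q_j.
First-order condition: 54 − 2q_i − Σ_{j≠i} q_j = 0.
In a symmetric equilibrium every firm chooses the same q, so Σ_{j≠i} q_j = 4q. The condition becomes 54 − 6q = 0, giving q = 54/6 = 9.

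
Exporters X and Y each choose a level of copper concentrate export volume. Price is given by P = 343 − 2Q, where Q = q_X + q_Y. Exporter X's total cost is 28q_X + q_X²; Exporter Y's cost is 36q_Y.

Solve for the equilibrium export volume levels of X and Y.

Exporter X's profit: π = q_X(343 − 2(q_X + q_Y)) − 28q_X − q_X².
∂π/∂q_X = 315 − 6q_X − 2q_Y = 0, so q_X = 52.5 − (1/3)q_Y.
For Y: ∂π/∂q_Y = 307 − 4q_Y − 2q_X = 0 ⇒ q_Y = 76.75 − 0.5q_X.
Solving the two reaction functions simultaneously: (1 − (−1/3)(−0.5))q_X = 52.5 − (1/3)·76.75, so (5/6)q_X = 323/12 and q_X = 32.3.
Then q_Y = 76.75 − 0.5·32.3 = 60.6.

32.3, 60.6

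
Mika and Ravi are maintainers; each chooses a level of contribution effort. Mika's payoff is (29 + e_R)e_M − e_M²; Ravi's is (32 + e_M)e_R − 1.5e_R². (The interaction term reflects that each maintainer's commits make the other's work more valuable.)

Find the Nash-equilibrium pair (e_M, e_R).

23.8, 18.6

Expanding Mika's payoff: 29e_M + e_Re_M − e_M².
∂π/∂e_M = 29 + e_R − 2e_M = 0, so e_M = 14.5 + 0.5e_R.
Likewise for Ravi: e_R = 32/3 + (1/3)e_M.
Solving the two reaction functions simultaneously: (1 − (0.5)(1/3))e_M = 14.5 + 0.5·(32/3), so (5/6)e_M = 119/6 and e_M = 23.8.
Then e_R = 32/3 + (1/3)·23.8 = 18.6.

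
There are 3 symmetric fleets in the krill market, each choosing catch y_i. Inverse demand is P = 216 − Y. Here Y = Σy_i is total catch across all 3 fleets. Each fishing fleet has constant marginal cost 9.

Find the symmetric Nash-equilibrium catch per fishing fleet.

51.75

A representative fishing fleet's profit is π_i = y_i(216 − Y) − 9y_i, with Y = y_i + Σ_{j≠i} y_j.
First-order condition: 207 − 2y_i − Σ_{j≠i} y_j = 0.
With identical fishing fleets, set every y_j = y: then 207 − 2y − 2y = 0, i.e. y = 207/4 = 51.75.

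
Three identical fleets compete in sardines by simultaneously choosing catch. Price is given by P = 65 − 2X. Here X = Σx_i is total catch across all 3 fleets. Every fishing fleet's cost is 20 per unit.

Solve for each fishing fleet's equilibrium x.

A representative fishing fleet's profit is π_i = x_i(65 − 2X) − 20x_i, with X = x_i + Σ_{j≠i} x_j.
First-order condition: 45 − 4x_i − 2Σ_{j≠i} x_j = 0.
In a symmetric equilibrium every fishing fleet chooses the same x, so Σ_{j≠i} x_j = 2x. The condition becomes 45 − 8x = 0, giving x = 45/8 = 5.625.

5.625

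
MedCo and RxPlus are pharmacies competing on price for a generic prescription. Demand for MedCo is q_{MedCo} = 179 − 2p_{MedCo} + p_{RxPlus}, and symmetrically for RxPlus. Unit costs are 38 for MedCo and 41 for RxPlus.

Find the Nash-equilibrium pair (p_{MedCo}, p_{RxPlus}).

MedCo's profit: π = (p_{MedCo} − 38)(179 − 2p_{MedCo} + p_{RxPlus}).
∂π/∂p_{MedCo} = 255 − 4p_{MedCo} + p_{RxPlus} = 0 ⇒ p_{MedCo} = 63.75 + 0.25p_{RxPlus}.
Similarly p_{RxPlus} = 65.25 + 0.25p_{MedCo}.
Solving the two reaction functions simultaneously: (1 − (0.25)(0.25))p_{MedCo} = 63.75 + 0.25·65.25, so 0.9375p_{MedCo} = 80.0625 and p_{MedCo} = 85.4.
Then p_{RxPlus} = 65.25 + 0.25·85.4 = 86.6.

85.4, 86.6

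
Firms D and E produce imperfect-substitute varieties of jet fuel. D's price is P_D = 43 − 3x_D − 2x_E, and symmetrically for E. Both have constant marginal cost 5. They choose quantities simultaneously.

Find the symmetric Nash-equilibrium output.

4.75

Firm D's profit: π = x_D(43 − 3x_D − 2x_E) − 5x_D.
∂π/∂x_D = 38 − 6x_D − 2x_E = 0 ⇒ x_D = 19/3 − (1/3)x_E.
The game is symmetric, so in equilibrium x_E = x_D: the reaction function gives (4/3)x_D = 19/3, hence x_D = 4.75.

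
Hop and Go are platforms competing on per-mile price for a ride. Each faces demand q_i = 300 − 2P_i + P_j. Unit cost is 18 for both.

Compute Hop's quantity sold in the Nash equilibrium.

Hop's profit: π = (P_{Hop} − 18)(300 − 2P_{Hop} + P_{Go}).
∂π/∂P_{Hop} = 336 − 4P_{Hop} + P_{Go} = 0 ⇒ P_{Hop} = 84 + 0.25P_{Go}.
Setting P_{Hop} = P_{Go} in the reaction function: P_{Hop} = 84 + 0.25P_{Hop}, so P_{Hop} = 84 / 0.75 = 112.
q_{Hop} = 300 − 2·112 + 112 = 188.

188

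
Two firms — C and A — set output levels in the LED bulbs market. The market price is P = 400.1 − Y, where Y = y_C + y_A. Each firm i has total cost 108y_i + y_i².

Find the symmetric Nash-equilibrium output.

58.42

Firm C's profit: π = y_C(400.1 − (y_C + y_A)) − 108y_C − y_C².
∂π/∂y_C = 292.1 − 4y_C − y_A = 0, so y_C = 73.025 − 0.25y_A.
Setting y_C = y_A in the reaction function: y_C = 73.025 − 0.25y_C, so y_C = 73.025 / 1.25 = 58.42.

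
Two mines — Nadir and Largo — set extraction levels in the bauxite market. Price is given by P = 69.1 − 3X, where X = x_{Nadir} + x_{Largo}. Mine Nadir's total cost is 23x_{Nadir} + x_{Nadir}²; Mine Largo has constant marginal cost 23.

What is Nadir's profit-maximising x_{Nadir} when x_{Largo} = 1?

Mine Nadir's profit: π = x_{Nadir}(69.1 − 3(x_{Nadir} + x_{Largo})) − 23x_{Nadir} − x_{Nadir}².
∂π/∂x_{Nadir} = 46.1 − 8x_{Nadir} − 3x_{Largo} = 0, so x_{Nadir} = 5.7625 − 0.375x_{Largo}.
At x_{Largo} = 1: x_{Nadir} = 5.7625 − 0.375·1 = 5.3875.

5.3875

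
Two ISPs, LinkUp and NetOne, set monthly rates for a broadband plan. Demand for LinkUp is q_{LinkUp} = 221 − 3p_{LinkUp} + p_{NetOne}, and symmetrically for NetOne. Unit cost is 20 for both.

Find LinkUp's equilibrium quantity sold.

108.6

LinkUp's profit: π = (p_{LinkUp} − 20)(221 − 3p_{LinkUp} + p_{NetOne}).
∂π/∂p_{LinkUp} = 281 − 6p_{LinkUp} + p_{NetOne} = 0 ⇒ p_{LinkUp} = 281/6 + (1/6)p_{NetOne}.
By symmetry p_{NetOne} = p_{LinkUp}; substituting into the reaction function, (5/6)p_{LinkUp} = 281/6 and p_{LinkUp} = 56.2.
q_{LinkUp} = 221 − 3·56.2 + 56.2 = 108.6.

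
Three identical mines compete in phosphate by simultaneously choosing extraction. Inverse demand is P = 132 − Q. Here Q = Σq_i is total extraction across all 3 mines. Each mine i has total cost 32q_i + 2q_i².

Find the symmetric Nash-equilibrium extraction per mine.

A representative mine's profit is π_i = q_i(132 − Q) − 32q_i − 2q_i², with Q = q_i + Σ_{j≠i} q_j.
First-order condition: 100 − 6q_i − Σ_{j≠i} q_j = 0.
Imposing symmetry (q_j = q for all j) turns Σ_{j≠i} q_j into 2q, so 100 = 8q and q = 12.5.

12.5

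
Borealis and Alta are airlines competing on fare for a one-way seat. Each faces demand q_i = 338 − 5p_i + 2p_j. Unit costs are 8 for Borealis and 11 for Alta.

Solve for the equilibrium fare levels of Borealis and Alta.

Borealis's profit: π = (p_{Borealis} − 8)(338 − 5p_{Borealis} + 2p_{Alta}).
∂π/∂p_{Borealis} = 378 − 10p_{Borealis} + 2p_{Alta} = 0 ⇒ p_{Borealis} = 37.8 + 0.2p_{Alta}.
Similarly p_{Alta} = 39.3 + 0.2p_{Borealis}.
Solving the two reaction functions simultaneously: (1 − (0.2)(0.2))p_{Borealis} = 37.8 + 0.2·39.3, so 0.96p_{Borealis} = 45.66 and p_{Borealis} = 47.5625.
Then p_{Alta} = 39.3 + 0.2·47.5625 = 48.8125.

47.5625, 48.8125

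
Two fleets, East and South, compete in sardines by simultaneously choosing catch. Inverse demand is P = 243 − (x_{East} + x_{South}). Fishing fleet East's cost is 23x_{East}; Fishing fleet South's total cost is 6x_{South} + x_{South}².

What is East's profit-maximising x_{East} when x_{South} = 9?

105.5

Fishing fleet East's profit: π = x_{East}(243 − (x_{East} + x_{South})) − 23x_{East}.
∂π/∂x_{East} = 220 − 2x_{East} − x_{South} = 0, so x_{East} = 110 − 0.5x_{South}.
At x_{South} = 9: x_{East} = 110 − 0.5·9 = 105.5.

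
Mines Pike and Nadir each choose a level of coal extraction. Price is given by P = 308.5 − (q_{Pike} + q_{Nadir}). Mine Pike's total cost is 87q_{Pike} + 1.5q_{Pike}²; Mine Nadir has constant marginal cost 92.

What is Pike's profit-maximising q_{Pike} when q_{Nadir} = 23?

39.7

Mine Pike's profit: π = q_{Pike}(308.5 − (q_{Pike} + q_{Nadir})) − 87q_{Pike} − 1.5q_{Pike}².
∂π/∂q_{Pike} = 221.5 − 5q_{Pike} − q_{Nadir} = 0, so q_{Pike} = 44.3 − 0.2q_{Nadir}.
At q_{Nadir} = 23: q_{Pike} = 44.3 − 0.2·23 = 39.7.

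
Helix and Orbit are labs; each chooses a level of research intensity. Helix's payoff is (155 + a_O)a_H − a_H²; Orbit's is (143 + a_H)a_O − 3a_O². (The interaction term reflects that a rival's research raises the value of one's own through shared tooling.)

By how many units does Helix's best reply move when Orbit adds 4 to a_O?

2

Expanding Helix's payoff: 155a_H + a_Oa_H − a_H².
∂π/∂a_H = 155 + a_O − 2a_H = 0, so a_H = 77.5 + 0.5a_O.
The reaction-function slope is 0.5, so a 4-unit rise in a_O moves a_H by 0.5 × 4 = 2. Helix's best response rises — the actions are strategic complements.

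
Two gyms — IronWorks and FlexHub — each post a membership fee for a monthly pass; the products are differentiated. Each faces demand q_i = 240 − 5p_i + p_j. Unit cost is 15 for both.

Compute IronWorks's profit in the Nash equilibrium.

IronWorks's profit: π = (p_{IronWorks} − 15)(240 − 5p_{IronWorks} + p_{FlexHub}).
∂π/∂p_{IronWorks} = 315 − 10p_{IronWorks} + p_{FlexHub} = 0 ⇒ p_{IronWorks} = 31.5 + 0.1p_{FlexHub}.
The game is symmetric, so in equilibrium p_{FlexHub} = p_{IronWorks}: the reaction function gives 0.9p_{IronWorks} = 31.5, hence p_{IronWorks} = 35.
q_{IronWorks} = 240 − 5·35 + 35 = 100.
Profit = (35 − 15)·100 = 2000.

2000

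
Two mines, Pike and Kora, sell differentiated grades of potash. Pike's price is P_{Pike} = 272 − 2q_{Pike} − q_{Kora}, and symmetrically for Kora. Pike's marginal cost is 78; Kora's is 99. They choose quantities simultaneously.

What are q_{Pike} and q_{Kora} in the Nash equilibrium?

Mine Pike's profit: π = q_{Pike}(272 − 2q_{Pike} − q_{Kora}) − 78q_{Pike}.
∂π/∂q_{Pike} = 194 − 4q_{Pike} − q_{Kora} = 0 ⇒ q_{Pike} = 48.5 − 0.25q_{Kora}.
Similarly q_{Kora} = 43.25 − 0.25q_{Pike}.
Plugging q_{Kora} into Pike's best response: q_{Pike} = 48.5 − 0.25(43.25 − 0.25q_{Pike}) ⇒ 0.9375q_{Pike} = 37.6875, so q_{Pike} = 40.2.
Then q_{Kora} = 43.25 − 0.25·40.2 = 33.2.

40.2, 33.2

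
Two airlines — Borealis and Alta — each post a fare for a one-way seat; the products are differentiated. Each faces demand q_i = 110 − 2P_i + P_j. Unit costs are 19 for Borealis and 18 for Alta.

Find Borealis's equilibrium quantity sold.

60.4

Borealis's profit: π = (P_{Borealis} − 19)(110 − 2P_{Borealis} + P_{Alta}).
∂π/∂P_{Borealis} = 148 − 4P_{Borealis} + P_{Alta} = 0 ⇒ P_{Borealis} = 37 + 0.25P_{Alta}.
Similarly P_{Alta} = 36.5 + 0.25P_{Borealis}.
Plugging P_{Alta} into Borealis's best response: P_{Borealis} = 37 + 0.25(36.5 + 0.25P_{Borealis}) ⇒ 0.9375P_{Borealis} = 46.125, so P_{Borealis} = 49.2.
Then P_{Alta} = 36.5 + 0.25·49.2 = 48.8.
q_{Borealis} = 110 − 2·49.2 + 48.8 = 60.4.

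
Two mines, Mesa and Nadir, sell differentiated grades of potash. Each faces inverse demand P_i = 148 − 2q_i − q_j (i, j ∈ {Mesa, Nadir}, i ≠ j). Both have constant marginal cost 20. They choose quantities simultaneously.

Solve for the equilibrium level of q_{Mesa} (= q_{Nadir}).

Mine Mesa's profit: π = q_{Mesa}(148 − 2q_{Mesa} − q_{Nadir}) − 20q_{Mesa}.
∂π/∂q_{Mesa} = 128 − 4q_{Mesa} − q_{Nadir} = 0 ⇒ q_{Mesa} = 32 − 0.25q_{Nadir}.
The game is symmetric, so in equilibrium q_{Nadir} = q_{Mesa}: the reaction function gives 1.25q_{Mesa} = 32, hence q_{Mesa} = 25.6.

25.6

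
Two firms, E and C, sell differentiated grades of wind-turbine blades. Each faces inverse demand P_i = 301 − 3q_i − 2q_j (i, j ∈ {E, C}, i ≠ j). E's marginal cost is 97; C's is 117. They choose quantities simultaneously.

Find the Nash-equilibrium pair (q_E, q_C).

Firm E's profit: π = q_E(301 − 3q_E − 2q_C) − 97q_E.
∂π/∂q_E = 204 − 6q_E − 2q_C = 0 ⇒ q_E = 34 − (1/3)q_C.
Similarly q_C = 92/3 − (1/3)q_E.
Solving the two reaction functions simultaneously: (1 − (−1/3)(−1/3))q_E = 34 − (1/3)·(92/3), so (8/9)q_E = 214/9 and q_E = 26.75.
Then q_C = 92/3 − (1/3)·26.75 = 21.75.

26.75, 21.75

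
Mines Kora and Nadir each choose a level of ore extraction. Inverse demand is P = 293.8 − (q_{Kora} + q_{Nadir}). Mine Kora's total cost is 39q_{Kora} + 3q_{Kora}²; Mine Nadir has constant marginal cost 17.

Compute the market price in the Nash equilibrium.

147.64

Mine Kora's profit: π = q_{Kora}(293.8 − (q_{Kora} + q_{Nadir})) − 39q_{Kora} − 3q_{Kora}².
∂π/∂q_{Kora} = 254.8 − 8q_{Kora} − q_{Nadir} = 0, so q_{Kora} = 31.85 − 0.125q_{Nadir}.
For Nadir: ∂π/∂q_{Nadir} = 276.8 − 2q_{Nadir} − q_{Kora} = 0 ⇒ q_{Nadir} = 138.4 − 0.5q_{Kora}.
Solving the two reaction functions simultaneously: (1 − (−0.125)(−0.5))q_{Kora} = 31.85 − 0.125·138.4, so 0.9375q_{Kora} = 14.55 and q_{Kora} = 15.52.
Then q_{Nadir} = 138.4 − 0.5·15.52 = 130.64.
Equilibrium price: P = 293.8 − 146.16 = 147.64.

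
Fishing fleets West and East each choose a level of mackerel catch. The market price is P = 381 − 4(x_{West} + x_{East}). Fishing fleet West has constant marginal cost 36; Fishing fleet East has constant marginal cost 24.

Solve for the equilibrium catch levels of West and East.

Fishing fleet West's profit: π = x_{West}(381 − 4(x_{West} + x_{East})) − 36x_{West}.
∂π/∂x_{West} = 345 − 8x_{West} − 4x_{East} = 0, so x_{West} = 43.125 − 0.5x_{East}.
By the same steps for East: x_{East} = 44.625 − 0.5x_{West}.
Plugging x_{East} into West's best response: x_{West} = 43.125 − 0.5(44.625 − 0.5x_{West}) ⇒ 0.75x_{West} = 20.8125, so x_{West} = 27.75.
Then x_{East} = 44.625 − 0.5·27.75 = 30.75.

27.75, 30.75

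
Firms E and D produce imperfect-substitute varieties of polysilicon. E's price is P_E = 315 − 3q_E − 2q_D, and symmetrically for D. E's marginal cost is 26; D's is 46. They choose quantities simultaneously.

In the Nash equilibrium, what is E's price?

Firm E's profit: π = q_E(315 − 3q_E − 2q_D) − 26q_E.
∂π/∂q_E = 289 − 6q_E − 2q_D = 0 ⇒ q_E = 289/6 − (1/3)q_D.
Similarly q_D = 269/6 − (1/3)q_E.
Substituting the second reaction function into the first: q_E = 289/6 − (1/3)(269/6 − (1/3)q_E), which gives (8/9)q_E = 299/9 ⇒ q_E = 37.375.
Then q_D = 269/6 − (1/3)·37.375 = 32.375.
P_E = 315 − 3·37.375 − 2·32.375 = 138.125.

138.125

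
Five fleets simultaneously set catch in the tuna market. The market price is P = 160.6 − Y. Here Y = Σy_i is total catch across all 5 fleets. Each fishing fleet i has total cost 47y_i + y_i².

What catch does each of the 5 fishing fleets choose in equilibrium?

14.2

A representative fishing fleet's profit is π_i = y_i(160.6 − Y) − 47y_i − y_i², with Y = y_i + Σ_{j≠i} y_j.
First-order condition: 113.6 − 4y_i − Σ_{j≠i} y_j = 0.
In a symmetric equilibrium every fishing fleet chooses the same y, so Σ_{j≠i} y_j = 4y. The condition becomes 113.6 − 8y = 0, giving y = 113.6/8 = 14.2.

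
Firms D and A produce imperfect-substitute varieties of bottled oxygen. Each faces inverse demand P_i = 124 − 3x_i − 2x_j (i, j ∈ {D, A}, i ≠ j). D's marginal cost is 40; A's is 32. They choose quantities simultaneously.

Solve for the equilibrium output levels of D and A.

Firm D's profit: π = x_D(124 − 3x_D − 2x_A) − 40x_D.
∂π/∂x_D = 84 − 6x_D − 2x_A = 0 ⇒ x_D = 14 − (1/3)x_A.
Similarly x_A = 46/3 − (1/3)x_D.
Plugging x_A into D's best response: x_D = 14 − (1/3)(46/3 − (1/3)x_D) ⇒ (8/9)x_D = 80/9, so x_D = 10.
Then x_A = 46/3 − (1/3)·10 = 12.

10, 12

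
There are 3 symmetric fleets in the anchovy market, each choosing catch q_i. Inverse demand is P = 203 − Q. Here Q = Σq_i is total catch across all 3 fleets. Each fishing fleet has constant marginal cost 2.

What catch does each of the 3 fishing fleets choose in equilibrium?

A representative fishing fleet's profit is π_i = q_i(203 − Q) − 2q_i, with Q = q_i + Σ_{j≠i} q_j.
First-order condition: 201 − 2q_i − Σ_{j≠i} q_j = 0.
In a symmetric equilibrium every fishing fleet chooses the same q, so Σ_{j≠i} q_j = 2q. The condition becomes 201 − 4q = 0, giving q = 201/4 = 50.25.

50.25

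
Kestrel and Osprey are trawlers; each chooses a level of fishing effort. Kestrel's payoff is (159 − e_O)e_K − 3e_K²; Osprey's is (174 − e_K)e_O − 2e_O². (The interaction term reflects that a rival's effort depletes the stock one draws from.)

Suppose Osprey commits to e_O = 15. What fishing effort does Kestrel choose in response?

Expanding Kestrel's payoff: 159e_K − e_Oe_K − 3e_K².
∂π/∂e_K = 159 − e_O − 6e_K = 0, so e_K = 26.5 − (1/6)e_O.
At e_O = 15: e_K = 26.5 − (1/6)·15 = 24.

24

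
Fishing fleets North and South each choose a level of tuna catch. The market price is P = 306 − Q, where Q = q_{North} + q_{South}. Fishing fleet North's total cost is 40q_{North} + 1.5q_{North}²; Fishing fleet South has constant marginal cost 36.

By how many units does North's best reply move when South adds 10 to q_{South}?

Fishing fleet North's profit: π = q_{North}(306 − (q_{North} + q_{South})) − 40q_{North} − 1.5q_{North}².
∂π/∂q_{North} = 266 − 5q_{North} − q_{South} = 0, so q_{North} = 53.2 − 0.2q_{South}.
The reaction-function slope is −0.2, so a 10-unit rise in q_{South} moves q_{North} by −0.2 × 10 = −2. North's best response falls — the actions are strategic substitutes.

-2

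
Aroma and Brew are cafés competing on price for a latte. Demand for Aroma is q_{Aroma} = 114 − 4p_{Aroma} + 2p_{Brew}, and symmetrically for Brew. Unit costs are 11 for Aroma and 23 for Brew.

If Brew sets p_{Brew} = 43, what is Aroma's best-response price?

Aroma's profit: π = (p_{Aroma} − 11)(114 − 4p_{Aroma} + 2p_{Brew}).
∂π/∂p_{Aroma} = 158 − 8p_{Aroma} + 2p_{Brew} = 0 ⇒ p_{Aroma} = 19.75 + 0.25p_{Brew}.
At p_{Brew} = 43: p_{Aroma} = 19.75 + 0.25·43 = 30.5.

30.5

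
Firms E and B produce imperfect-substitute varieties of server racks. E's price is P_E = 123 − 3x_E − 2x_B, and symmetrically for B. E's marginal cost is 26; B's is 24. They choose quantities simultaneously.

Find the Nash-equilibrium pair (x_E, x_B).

Firm E's profit: π = x_E(123 − 3x_E − 2x_B) − 26x_E.
∂π/∂x_E = 97 − 6x_E − 2x_B = 0 ⇒ x_E = 97/6 − (1/3)x_B.
Similarly x_B = 16.5 − (1/3)x_E.
Substituting the second reaction function into the first: x_E = 97/6 − (1/3)(16.5 − (1/3)x_E), which gives (8/9)x_E = 32/3 ⇒ x_E = 12.
Then x_B = 16.5 − (1/3)·12 = 12.5.

12, 12.5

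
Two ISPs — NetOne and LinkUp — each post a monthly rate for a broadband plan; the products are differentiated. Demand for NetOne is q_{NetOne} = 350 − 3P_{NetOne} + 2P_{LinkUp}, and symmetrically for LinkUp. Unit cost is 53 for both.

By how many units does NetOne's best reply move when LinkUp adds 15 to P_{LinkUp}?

NetOne's profit: π = (P_{NetOne} − 53)(350 − 3P_{NetOne} + 2P_{LinkUp}).
∂π/∂P_{NetOne} = 509 − 6P_{NetOne} + 2P_{LinkUp} = 0 ⇒ P_{NetOne} = 509/6 + (1/3)P_{LinkUp}.
The reaction-function slope is 1/3, so a 15-unit rise in P_{LinkUp} moves P_{NetOne} by 1/3 × 15 = 5. NetOne's best response rises — the actions are strategic complements.

5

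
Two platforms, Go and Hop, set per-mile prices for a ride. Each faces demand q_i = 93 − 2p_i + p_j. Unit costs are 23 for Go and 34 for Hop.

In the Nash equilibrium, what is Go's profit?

Go's profit: π = (p_{Go} − 23)(93 − 2p_{Go} + p_{Hop}).
∂π/∂p_{Go} = 139 − 4p_{Go} + p_{Hop} = 0 ⇒ p_{Go} = 34.75 + 0.25p_{Hop}.
Similarly p_{Hop} = 40.25 + 0.25p_{Go}.
Substituting the second reaction function into the first: p_{Go} = 34.75 + 0.25(40.25 + 0.25p_{Go}), which gives 0.9375p_{Go} = 44.8125 ⇒ p_{Go} = 47.8.
Then p_{Hop} = 40.25 + 0.25·47.8 = 52.2.
q_{Go} = 93 − 2·47.8 + 52.2 = 49.6.
Profit = (47.8 − 23)·49.6 = 1230.08.

1230.08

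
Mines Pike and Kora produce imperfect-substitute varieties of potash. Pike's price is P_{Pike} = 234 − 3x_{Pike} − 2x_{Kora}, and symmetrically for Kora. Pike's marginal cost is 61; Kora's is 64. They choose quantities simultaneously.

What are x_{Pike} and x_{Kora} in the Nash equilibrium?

21.8125, 21.0625

Mine Pike's profit: π = x_{Pike}(234 − 3x_{Pike} − 2x_{Kora}) − 61x_{Pike}.
∂π/∂x_{Pike} = 173 − 6x_{Pike} − 2x_{Kora} = 0 ⇒ x_{Pike} = 173/6 − (1/3)x_{Kora}.
Similarly x_{Kora} = 85/3 − (1/3)x_{Pike}.
Plugging x_{Kora} into Pike's best response: x_{Pike} = 173/6 − (1/3)(85/3 − (1/3)x_{Pike}) ⇒ (8/9)x_{Pike} = 349/18, so x_{Pike} = 21.8125.
Then x_{Kora} = 85/3 − (1/3)·21.8125 = 21.0625.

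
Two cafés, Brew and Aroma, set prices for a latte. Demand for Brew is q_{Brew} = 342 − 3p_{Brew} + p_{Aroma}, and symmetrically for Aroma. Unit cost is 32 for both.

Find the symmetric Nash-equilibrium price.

87.6

Brew's profit: π = (p_{Brew} − 32)(342 − 3p_{Brew} + p_{Aroma}).
∂π/∂p_{Brew} = 438 − 6p_{Brew} + p_{Aroma} = 0 ⇒ p_{Brew} = 73 + (1/6)p_{Aroma}.
By symmetry p_{Aroma} = p_{Brew}; substituting into the reaction function, (5/6)p_{Brew} = 73 and p_{Brew} = 87.6.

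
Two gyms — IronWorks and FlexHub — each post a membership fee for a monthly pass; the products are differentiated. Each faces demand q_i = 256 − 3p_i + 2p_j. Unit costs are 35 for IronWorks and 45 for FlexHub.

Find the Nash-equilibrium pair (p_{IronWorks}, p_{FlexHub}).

IronWorks's profit: π = (p_{IronWorks} − 35)(256 − 3p_{IronWorks} + 2p_{FlexHub}).
∂π/∂p_{IronWorks} = 361 − 6p_{IronWorks} + 2p_{FlexHub} = 0 ⇒ p_{IronWorks} = 361/6 + (1/3)p_{FlexHub}.
Similarly p_{FlexHub} = 391/6 + (1/3)p_{IronWorks}.
Substituting the second reaction function into the first: p_{IronWorks} = 361/6 + (1/3)(391/6 + (1/3)p_{IronWorks}), which gives (8/9)p_{IronWorks} = 737/9 ⇒ p_{IronWorks} = 92.125.
Then p_{FlexHub} = 391/6 + (1/3)·92.125 = 95.875.

92.125, 95.875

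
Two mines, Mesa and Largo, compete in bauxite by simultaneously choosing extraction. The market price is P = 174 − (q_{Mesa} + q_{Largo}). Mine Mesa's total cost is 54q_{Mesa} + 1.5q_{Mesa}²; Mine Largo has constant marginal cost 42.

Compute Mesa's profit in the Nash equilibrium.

360

Mine Mesa's profit: π = q_{Mesa}(174 − (q_{Mesa} + q_{Largo})) − 54q_{Mesa} − 1.5q_{Mesa}².
∂π/∂q_{Mesa} = 120 − 5q_{Mesa} − q_{Largo} = 0, so q_{Mesa} = 24 − 0.2q_{Largo}.
For Largo: ∂π/∂q_{Largo} = 132 − 2q_{Largo} − q_{Mesa} = 0 ⇒ q_{Largo} = 66 − 0.5q_{Mesa}.
Plugging q_{Largo} into Mesa's best response: q_{Mesa} = 24 − 0.2(66 − 0.5q_{Mesa}) ⇒ 0.9q_{Mesa} = 10.8, so q_{Mesa} = 12.
Then q_{Largo} = 66 − 0.5·12 = 60.
Price P = 174 − 72 = 102.
Mesa's profit: (102 − 54)·12 − 1.5(12)² = 360.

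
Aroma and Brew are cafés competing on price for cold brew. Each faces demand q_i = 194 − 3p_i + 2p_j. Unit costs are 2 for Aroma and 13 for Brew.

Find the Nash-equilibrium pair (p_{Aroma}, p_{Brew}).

52.0625, 56.1875

Aroma's profit: π = (p_{Aroma} − 2)(194 − 3p_{Aroma} + 2p_{Brew}).
∂π/∂p_{Aroma} = 200 − 6p_{Aroma} + 2p_{Brew} = 0 ⇒ p_{Aroma} = 100/3 + (1/3)p_{Brew}.
Similarly p_{Brew} = 233/6 + (1/3)p_{Aroma}.
Substituting the second reaction function into the first: p_{Aroma} = 100/3 + (1/3)(233/6 + (1/3)p_{Aroma}), which gives (8/9)p_{Aroma} = 833/18 ⇒ p_{Aroma} = 52.0625.
Then p_{Brew} = 233/6 + (1/3)·52.0625 = 56.1875.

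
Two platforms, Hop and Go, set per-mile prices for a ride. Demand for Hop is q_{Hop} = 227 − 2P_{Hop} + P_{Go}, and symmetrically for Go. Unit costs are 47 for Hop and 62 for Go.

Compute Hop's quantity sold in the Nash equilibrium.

124

Hop's profit: π = (P_{Hop} − 47)(227 − 2P_{Hop} + P_{Go}).
∂π/∂P_{Hop} = 321 − 4P_{Hop} + P_{Go} = 0 ⇒ P_{Hop} = 80.25 + 0.25P_{Go}.
Similarly P_{Go} = 87.75 + 0.25P_{Hop}.
Plugging P_{Go} into Hop's best response: P_{Hop} = 80.25 + 0.25(87.75 + 0.25P_{Hop}) ⇒ 0.9375P_{Hop} = 102.1875, so P_{Hop} = 109.
Then P_{Go} = 87.75 + 0.25·109 = 115.
q_{Hop} = 227 − 2·109 + 115 = 124.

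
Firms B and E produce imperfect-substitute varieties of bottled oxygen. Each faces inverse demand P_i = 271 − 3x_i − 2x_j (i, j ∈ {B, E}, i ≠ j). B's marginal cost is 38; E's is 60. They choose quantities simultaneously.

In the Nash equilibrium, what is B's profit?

Firm B's profit: π = x_B(271 − 3x_B − 2x_E) − 38x_B.
∂π/∂x_B = 233 − 6x_B − 2x_E = 0 ⇒ x_B = 233/6 − (1/3)x_E.
Similarly x_E = 211/6 − (1/3)x_B.
Solving the two reaction functions simultaneously: (1 − (−1/3)(−1/3))x_B = 233/6 − (1/3)·(211/6), so (8/9)x_B = 244/9 and x_B = 30.5.
Then x_E = 211/6 − (1/3)·30.5 = 25.
P_B = 271 − 3·30.5 − 2·25 = 129.5.
Profit = (129.5 − 38)·30.5 = 2790.75.

2790.75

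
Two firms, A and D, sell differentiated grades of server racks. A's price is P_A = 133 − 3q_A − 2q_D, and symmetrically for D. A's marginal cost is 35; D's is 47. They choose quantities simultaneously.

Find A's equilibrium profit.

507

Firm A's profit: π = q_A(133 − 3q_A − 2q_D) − 35q_A.
∂π/∂q_A = 98 − 6q_A − 2q_D = 0 ⇒ q_A = 49/3 − (1/3)q_D.
Similarly q_D = 43/3 − (1/3)q_A.
Substituting the second reaction function into the first: q_A = 49/3 − (1/3)(43/3 − (1/3)q_A), which gives (8/9)q_A = 104/9 ⇒ q_A = 13.
Then q_D = 43/3 − (1/3)·13 = 10.
P_A = 133 − 3·13 − 2·10 = 74.
Profit = (74 − 35)·13 = 507.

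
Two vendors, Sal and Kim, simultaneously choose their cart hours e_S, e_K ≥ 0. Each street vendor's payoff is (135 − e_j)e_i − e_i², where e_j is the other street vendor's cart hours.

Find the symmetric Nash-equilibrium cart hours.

45

Sal's payoff is (135 − e_K)e_S − e_S².
∂π/∂e_S = 135 − e_K − 2e_S = 0, so e_S = 67.5 − 0.5e_K.
By symmetry e_K = e_S; substituting into the reaction function, 1.5e_S = 67.5 and e_S = 45.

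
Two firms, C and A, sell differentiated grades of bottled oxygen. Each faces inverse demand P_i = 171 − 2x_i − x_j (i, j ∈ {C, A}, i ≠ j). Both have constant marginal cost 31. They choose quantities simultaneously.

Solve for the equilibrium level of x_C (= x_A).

28

Firm C's profit: π = x_C(171 − 2x_C − x_A) − 31x_C.
∂π/∂x_C = 140 − 4x_C − x_A = 0 ⇒ x_C = 35 − 0.25x_A.
Setting x_C = x_A in the reaction function: x_C = 35 − 0.25x_C, so x_C = 35 / 1.25 = 28.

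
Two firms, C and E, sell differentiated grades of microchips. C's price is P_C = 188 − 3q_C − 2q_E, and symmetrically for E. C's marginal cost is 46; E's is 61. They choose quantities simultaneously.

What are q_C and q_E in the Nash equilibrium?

Firm C's profit: π = q_C(188 − 3q_C − 2q_E) − 46q_C.
∂π/∂q_C = 142 − 6q_C − 2q_E = 0 ⇒ q_C = 71/3 − (1/3)q_E.
Similarly q_E = 127/6 − (1/3)q_C.
Solving the two reaction functions simultaneously: (1 − (−1/3)(−1/3))q_C = 71/3 − (1/3)·(127/6), so (8/9)q_C = 299/18 and q_C = 18.6875.
Then q_E = 127/6 − (1/3)·18.6875 = 14.9375.

18.6875, 14.9375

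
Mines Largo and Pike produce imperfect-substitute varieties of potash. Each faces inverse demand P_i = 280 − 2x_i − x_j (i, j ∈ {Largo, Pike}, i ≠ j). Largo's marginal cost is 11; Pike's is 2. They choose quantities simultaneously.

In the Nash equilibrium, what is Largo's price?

Mine Largo's profit: π = x_{Largo}(280 − 2x_{Largo} − x_{Pike}) − 11x_{Largo}.
∂π/∂x_{Largo} = 269 − 4x_{Largo} − x_{Pike} = 0 ⇒ x_{Largo} = 67.25 − 0.25x_{Pike}.
Similarly x_{Pike} = 69.5 − 0.25x_{Largo}.
Solving the two reaction functions simultaneously: (1 − (−0.25)(−0.25))x_{Largo} = 67.25 − 0.25·69.5, so 0.9375x_{Largo} = 49.875 and x_{Largo} = 53.2.
Then x_{Pike} = 69.5 − 0.25·53.2 = 56.2.
P_{Largo} = 280 − 2·53.2 − 56.2 = 117.4.

117.4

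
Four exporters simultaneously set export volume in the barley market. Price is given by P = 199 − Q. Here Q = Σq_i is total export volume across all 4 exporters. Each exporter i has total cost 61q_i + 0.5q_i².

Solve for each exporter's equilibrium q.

23

A representative exporter's profit is π_i = q_i(199 − Q) − 61q_i − 0.5q_i², with Q = q_i + Σ_{j≠i} q_j.
First-order condition: 138 − 3q_i − Σ_{j≠i} q_j = 0.
Imposing symmetry (q_j = q for all j) turns Σ_{j≠i} q_j into 3q, so 138 = 6q and q = 23.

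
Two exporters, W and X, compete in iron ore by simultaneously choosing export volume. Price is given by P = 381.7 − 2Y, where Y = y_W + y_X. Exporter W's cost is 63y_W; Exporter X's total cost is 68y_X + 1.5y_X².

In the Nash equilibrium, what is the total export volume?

Exporter W's profit: π = y_W(381.7 − 2(y_W + y_X)) − 63y_W.
∂π/∂y_W = 318.7 − 4y_W − 2y_X = 0, so y_W = 79.675 − 0.5y_X.
For X: ∂π/∂y_X = 313.7 − 7y_X − 2y_W = 0 ⇒ y_X = 3137/70 − (2/7)y_W.
Solving the two reaction functions simultaneously: (1 − (−0.5)(−2/7))y_W = 79.675 − 0.5·(3137/70), so (6/7)y_W = 3207/56 and y_W = 66.8125.
Then y_X = 3137/70 − (2/7)·66.8125 = 25.725.
Total export volume: 66.8125 + 25.725 = 92.5375.

92.5375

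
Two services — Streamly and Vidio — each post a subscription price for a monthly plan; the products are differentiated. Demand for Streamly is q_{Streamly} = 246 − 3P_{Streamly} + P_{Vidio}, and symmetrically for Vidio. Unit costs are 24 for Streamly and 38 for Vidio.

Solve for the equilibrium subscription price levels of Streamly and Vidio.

Streamly's profit: π = (P_{Streamly} − 24)(246 − 3P_{Streamly} + P_{Vidio}).
∂π/∂P_{Streamly} = 318 − 6P_{Streamly} + P_{Vidio} = 0 ⇒ P_{Streamly} = 53 + (1/6)P_{Vidio}.
Similarly P_{Vidio} = 60 + (1/6)P_{Streamly}.
Plugging P_{Vidio} into Streamly's best response: P_{Streamly} = 53 + (1/6)(60 + (1/6)P_{Streamly}) ⇒ (35/36)P_{Streamly} = 63, so P_{Streamly} = 64.8.
Then P_{Vidio} = 60 + (1/6)·64.8 = 70.8.

64.8, 70.8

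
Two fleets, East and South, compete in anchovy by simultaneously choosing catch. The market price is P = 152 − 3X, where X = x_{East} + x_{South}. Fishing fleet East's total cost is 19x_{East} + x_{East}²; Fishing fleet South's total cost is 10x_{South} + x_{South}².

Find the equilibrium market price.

77

Fishing fleet East's profit: π = x_{East}(152 − 3(x_{East} + x_{South})) − 19x_{East} − x_{East}².
∂π/∂x_{East} = 133 − 8x_{East} − 3x_{South} = 0, so x_{East} = 16.625 − 0.375x_{South}.
By the same steps for South: x_{South} = 17.75 − 0.375x_{East}.
Solving the two reaction functions simultaneously: (1 − (−0.375)(−0.375))x_{East} = 16.625 − 0.375·17.75, so (55/64)x_{East} = 319/32 and x_{East} = 11.6.
Then x_{South} = 17.75 − 0.375·11.6 = 13.4.
Equilibrium price: P = 152 − 3·25 = 77.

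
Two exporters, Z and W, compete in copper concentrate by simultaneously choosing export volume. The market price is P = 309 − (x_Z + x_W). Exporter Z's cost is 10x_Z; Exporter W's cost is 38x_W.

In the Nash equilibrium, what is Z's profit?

Exporter Z's profit: π = x_Z(309 − (x_Z + x_W)) − 10x_Z.
∂π/∂x_Z = 299 − 2x_Z − x_W = 0, so x_Z = 149.5 − 0.5x_W.
By the same steps for W: x_W = 135.5 − 0.5x_Z.
Plugging x_W into Z's best response: x_Z = 149.5 − 0.5(135.5 − 0.5x_Z) ⇒ 0.75x_Z = 81.75, so x_Z = 109.
Then x_W = 135.5 − 0.5·109 = 81.
Price P = 309 − 190 = 119.
Z's profit: (119 − 10)·109 = 11881.

11881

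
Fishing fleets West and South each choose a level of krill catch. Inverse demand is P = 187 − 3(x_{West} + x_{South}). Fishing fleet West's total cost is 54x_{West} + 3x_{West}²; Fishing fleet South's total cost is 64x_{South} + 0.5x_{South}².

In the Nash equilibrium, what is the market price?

121.44

Fishing fleet West's profit: π = x_{West}(187 − 3(x_{West} + x_{South})) − 54x_{West} − 3x_{West}².
∂π/∂x_{West} = 133 − 12x_{West} − 3x_{South} = 0, so x_{West} = 133/12 − 0.25x_{South}.
For South: ∂π/∂x_{South} = 123 − 7x_{South} − 3x_{West} = 0 ⇒ x_{South} = 123/7 − (3/7)x_{West}.
Solving the two reaction functions simultaneously: (1 − (−0.25)(−3/7))x_{West} = 133/12 − 0.25·(123/7), so (25/28)x_{West} = 281/42 and x_{West} = 562/75.
Then x_{South} = 123/7 − (3/7)·(562/75) = 14.36.
Equilibrium price: P = 187 − 3·(1639/75) = 121.44.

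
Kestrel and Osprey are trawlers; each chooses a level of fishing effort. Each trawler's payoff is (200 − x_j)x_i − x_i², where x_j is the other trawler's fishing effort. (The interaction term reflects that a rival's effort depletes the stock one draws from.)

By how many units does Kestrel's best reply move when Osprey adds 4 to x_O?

Kestrel's payoff is (200 − x_O)x_K − x_K².
∂π/∂x_K = 200 − x_O − 2x_K = 0, so x_K = 100 − 0.5x_O.
The reaction-function slope is −0.5, so a 4-unit rise in x_O moves x_K by −0.5 × 4 = −2. Kestrel's best response falls — the actions are strategic substitutes.

-2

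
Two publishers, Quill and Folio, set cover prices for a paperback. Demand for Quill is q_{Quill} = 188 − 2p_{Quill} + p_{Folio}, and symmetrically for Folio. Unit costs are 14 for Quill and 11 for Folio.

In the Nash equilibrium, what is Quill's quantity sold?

Quill's profit: π = (p_{Quill} − 14)(188 − 2p_{Quill} + p_{Folio}).
∂π/∂p_{Quill} = 216 − 4p_{Quill} + p_{Folio} = 0 ⇒ p_{Quill} = 54 + 0.25p_{Folio}.
Similarly p_{Folio} = 52.5 + 0.25p_{Quill}.
Substituting the second reaction function into the first: p_{Quill} = 54 + 0.25(52.5 + 0.25p_{Quill}), which gives 0.9375p_{Quill} = 67.125 ⇒ p_{Quill} = 71.6.
Then p_{Folio} = 52.5 + 0.25·71.6 = 70.4.
q_{Quill} = 188 − 2·71.6 + 70.4 = 115.2.

115.2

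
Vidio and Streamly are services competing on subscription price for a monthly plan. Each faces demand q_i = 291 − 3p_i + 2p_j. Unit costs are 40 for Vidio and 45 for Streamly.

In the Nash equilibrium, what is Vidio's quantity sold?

191.0625

Vidio's profit: π = (p_{Vidio} − 40)(291 − 3p_{Vidio} + 2p_{Streamly}).
∂π/∂p_{Vidio} = 411 − 6p_{Vidio} + 2p_{Streamly} = 0 ⇒ p_{Vidio} = 68.5 + (1/3)p_{Streamly}.
Similarly p_{Streamly} = 71 + (1/3)p_{Vidio}.
Substituting the second reaction function into the first: p_{Vidio} = 68.5 + (1/3)(71 + (1/3)p_{Vidio}), which gives (8/9)p_{Vidio} = 553/6 ⇒ p_{Vidio} = 103.6875.
Then p_{Streamly} = 71 + (1/3)·103.6875 = 105.5625.
q_{Vidio} = 291 − 3·103.6875 + 2·105.5625 = 191.0625.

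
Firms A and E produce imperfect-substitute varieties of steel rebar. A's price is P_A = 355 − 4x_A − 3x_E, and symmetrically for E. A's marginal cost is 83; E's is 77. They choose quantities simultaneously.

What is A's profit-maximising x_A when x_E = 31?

Firm A's profit: π = x_A(355 − 4x_A − 3x_E) − 83x_A.
∂π/∂x_A = 272 − 8x_A − 3x_E = 0 ⇒ x_A = 34 − 0.375x_E.
At x_E = 31: x_A = 34 − 0.375·31 = 22.375.

22.375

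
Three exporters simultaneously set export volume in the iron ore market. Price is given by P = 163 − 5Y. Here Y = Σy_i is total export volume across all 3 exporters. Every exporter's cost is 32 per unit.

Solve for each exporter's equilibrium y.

6.55

A representative exporter's profit is π_i = y_i(163 − 5Y) − 32y_i, with Y = y_i + Σ_{j≠i} y_j.
First-order condition: 131 − 10y_i − 5Σ_{j≠i} y_j = 0.
In a symmetric equilibrium every exporter chooses the same y, so Σ_{j≠i} y_j = 2y. The condition becomes 131 − 20y = 0, giving y = 131/20 = 6.55.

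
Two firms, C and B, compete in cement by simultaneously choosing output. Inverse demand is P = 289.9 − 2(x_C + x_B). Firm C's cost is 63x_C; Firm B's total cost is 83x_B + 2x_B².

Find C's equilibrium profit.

Firm C's profit: π = x_C(289.9 − 2(x_C + x_B)) − 63x_C.
∂π/∂x_C = 226.9 − 4x_C − 2x_B = 0, so x_C = 56.725 − 0.5x_B.
For B: ∂π/∂x_B = 206.9 − 8x_B − 2x_C = 0 ⇒ x_B = 25.8625 − 0.25x_C.
Plugging x_B into C's best response: x_C = 56.725 − 0.5(25.8625 − 0.25x_C) ⇒ 0.875x_C = 7007/160, so x_C = 50.05.
Then x_B = 25.8625 − 0.25·50.05 = 13.35.
Price P = 289.9 − 2·63.4 = 163.1.
C's profit: (163.1 − 63)·50.05 = 5010.005.

5010.005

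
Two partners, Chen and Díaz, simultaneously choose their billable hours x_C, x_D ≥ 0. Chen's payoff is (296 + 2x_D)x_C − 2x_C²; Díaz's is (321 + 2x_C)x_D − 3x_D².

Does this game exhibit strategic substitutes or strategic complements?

Expanding Chen's payoff: 296x_C + 2x_Dx_C − 2x_C².
∂π/∂x_C = 296 + 2x_D − 4x_C = 0, so x_C = 74 + 0.5x_D.
The best-response slope dx_C/dx_D = 0.5 > 0: the reaction function is upward-sloping, so the choices are strategic complements.

strategic complements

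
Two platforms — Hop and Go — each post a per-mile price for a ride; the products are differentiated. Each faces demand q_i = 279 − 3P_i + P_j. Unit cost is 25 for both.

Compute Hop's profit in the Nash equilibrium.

6292.92

Hop's profit: π = (P_{Hop} − 25)(279 − 3P_{Hop} + P_{Go}).
∂π/∂P_{Hop} = 354 − 6P_{Hop} + P_{Go} = 0 ⇒ P_{Hop} = 59 + (1/6)P_{Go}.
Setting P_{Hop} = P_{Go} in the reaction function: P_{Hop} = 59 + (1/6)P_{Hop}, so P_{Hop} = 59 / (5/6) = 70.8.
q_{Hop} = 279 − 3·70.8 + 70.8 = 137.4.
Profit = (70.8 − 25)·137.4 = 6292.92.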